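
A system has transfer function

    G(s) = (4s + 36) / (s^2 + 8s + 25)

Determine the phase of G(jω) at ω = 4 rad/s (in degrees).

∠G(j4) ≈ -50.33°

At s = j4: numerator = 36 + j16, denominator = 9 + j32.
∠G = ∠num − ∠den = 23.962° − (74.291°) = -50.33°.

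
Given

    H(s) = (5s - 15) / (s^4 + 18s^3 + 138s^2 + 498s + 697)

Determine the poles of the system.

s = -4 + j, -4 - j, -5 + 4j, -5 - 4j

The poles are the roots of the denominator s^4 + 18s^3 + 138s^2 + 498s + 697 = 0.
No real roots exist; factor into two real quadratics: (s^2 + 8s + 17)(s^2 + 10s + 41) = 0.
Each quadratic gives a conjugate pair via the quadratic formula.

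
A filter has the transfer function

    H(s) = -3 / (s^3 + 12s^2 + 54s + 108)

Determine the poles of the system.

s = -3 ± 3j, -6

The poles are the roots of the denominator s^3 + 12s^2 + 54s + 108 = 0.
Trying s = -6: the polynomial evaluates to 0, so (s + 6) is a factor.
Dividing out leaves s^2 + 6s + 18 = 0.
The quadratic formula then gives s = -3 ± 3j.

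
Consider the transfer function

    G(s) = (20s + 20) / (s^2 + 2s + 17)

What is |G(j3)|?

|G(j3)| ≈ 6.325

Substitute s = j3: numerator = 20 + j60, denominator = 8 + j6.
|G(j3)| = |20 + j60| / |8 + j6| = 63.246 / 10 ≈ 6.325.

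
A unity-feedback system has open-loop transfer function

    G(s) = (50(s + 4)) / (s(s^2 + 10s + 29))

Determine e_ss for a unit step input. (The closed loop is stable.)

G(s) has one pole at the origin.
This is a Type 1 system; for a step input the steady-state error is zero.

e_ss = 0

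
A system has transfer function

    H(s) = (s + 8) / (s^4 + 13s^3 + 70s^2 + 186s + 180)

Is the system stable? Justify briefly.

stable

The denominator s^4 + 13s^3 + 70s^2 + 186s + 180 factors as (s + 5)(s + 2)(s^2 + 6s + 18), giving poles at s = -5, -2, -3 + 3j, -3 - 3j.
Since all poles lie strictly in the left half-plane, the system is stable.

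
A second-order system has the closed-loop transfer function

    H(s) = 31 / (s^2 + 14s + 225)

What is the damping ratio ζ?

ζ ≈ 0.4667

Compare the denominator to the standard form s^2 + 2ζωₙs + ωₙ².
ωₙ² = 225, so ωₙ = 15 rad/s.
2ζωₙ = 14, so ζ = 14/(2·15) ≈ 0.4667.
With ζ = 0.4667 the response is underdamped.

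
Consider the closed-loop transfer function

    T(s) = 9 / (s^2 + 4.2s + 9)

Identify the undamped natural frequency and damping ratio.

ωₙ = 3 rad/s, ζ = 0.7

Compare the denominator to the standard form s^2 + 2ζωₙs + ωₙ².
ωₙ² = 9, so ωₙ = 3 rad/s.
2ζωₙ = 4.2, so ζ = 4.2/(2·3) = 0.7.
With ζ = 0.7 the response is underdamped.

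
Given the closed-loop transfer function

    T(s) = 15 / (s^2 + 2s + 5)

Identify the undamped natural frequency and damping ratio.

Compare the denominator to the standard form s^2 + 2ζωₙs + ωₙ².
ωₙ² = 5, so ωₙ = √5 ≈ 2.236 rad/s.
2ζωₙ = 2, so ζ = 2/(2·√5) ≈ 0.4472.

ωₙ ≈ 2.236 rad/s, ζ ≈ 0.4472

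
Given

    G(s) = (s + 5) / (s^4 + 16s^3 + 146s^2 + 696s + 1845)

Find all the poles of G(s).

The poles are the roots of the denominator s^4 + 16s^3 + 146s^2 + 696s + 1845 = 0.
No real roots exist; factor into two real quadratics: (s^2 + 10s + 41)(s^2 + 6s + 45) = 0.
Each quadratic gives a conjugate pair via the quadratic formula.

s = -5 ± 4j, -3 ± 6j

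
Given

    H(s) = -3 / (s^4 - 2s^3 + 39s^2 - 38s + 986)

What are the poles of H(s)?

The poles are the roots of the denominator s^4 - 2s^3 + 39s^2 - 38s + 986 = 0.
No real roots exist; factor into two real quadratics: (s^2 - 6s + 34)(s^2 + 4s + 29) = 0.
Each quadratic gives a conjugate pair via the quadratic formula.

s = 3 ± 5j, -2 ± 5j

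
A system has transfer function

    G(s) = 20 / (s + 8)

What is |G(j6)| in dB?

|G(j6)|_dB ≈ 6.02 dB

Substitute s = j6: numerator = 20, denominator = 8 + j6.
|G(j6)| = |20| / |8 + j6| = 20 / 10 = 2.
In decibels: 20·log₁₀(2) ≈ 6.02 dB.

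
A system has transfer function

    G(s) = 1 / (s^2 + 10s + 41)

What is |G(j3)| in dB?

|G(j3)|_dB ≈ -32.8 dB

Substitute s = j3: numerator = 1, denominator = 32 + j30.
|G(j3)| = |1| / |32 + j30| = 1 / 43.863 ≈ 0.02280.
In decibels: 20·log₁₀(0.02280) ≈ -32.8 dB.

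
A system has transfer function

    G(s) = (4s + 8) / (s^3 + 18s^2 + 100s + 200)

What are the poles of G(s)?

s = -4 + 2j, -4 - 2j, -10

The poles are the roots of the denominator s^3 + 18s^2 + 100s + 200 = 0.
Trying s = -10: the polynomial evaluates to 0, so (s + 10) is a factor.
Dividing out leaves s^2 + 8s + 20 = 0.
The quadratic formula then gives s = -4 ± 2j.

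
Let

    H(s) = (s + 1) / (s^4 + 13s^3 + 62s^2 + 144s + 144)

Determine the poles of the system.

s = -6, -3, -2 + 2j, -2 - 2j

The poles are the roots of the denominator s^4 + 13s^3 + 62s^2 + 144s + 144 = 0.
Trying s = -6: the polynomial evaluates to 0, so (s + 6) is a factor.
Dividing out leaves s^3 + 7s^2 + 20s + 24 = 0.
This factors further as (s + 3)(s^2 + 4s + 8) = 0.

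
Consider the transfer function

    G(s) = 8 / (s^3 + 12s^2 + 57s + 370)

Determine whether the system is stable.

stable

The denominator s^3 + 12s^2 + 57s + 370 factors as (s^2 + 2s + 37)(s + 10), giving poles at s = -1 ± 6j, -10.
Since all poles lie strictly in the left half-plane, the system is stable.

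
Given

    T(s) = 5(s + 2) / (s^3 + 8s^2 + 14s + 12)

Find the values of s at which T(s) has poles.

The poles are the roots of the denominator s^3 + 8s^2 + 14s + 12 = 0.
Trying s = -6: the polynomial evaluates to 0, so (s + 6) is a factor.
Dividing out leaves s^2 + 2s + 2 = 0.
The quadratic formula then gives s = -1 ± 1j.

s = -1 ± j, -6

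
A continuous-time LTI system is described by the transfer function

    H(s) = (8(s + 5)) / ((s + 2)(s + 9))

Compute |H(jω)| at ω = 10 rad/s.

Substitute s = j10: numerator = 40 + j80, denominator = -82 + j110.
|H(j10)| = |40 + j80| / |-82 + j110| = 89.443 / 137.20 ≈ 0.6519.

|H(j10)| ≈ 0.6519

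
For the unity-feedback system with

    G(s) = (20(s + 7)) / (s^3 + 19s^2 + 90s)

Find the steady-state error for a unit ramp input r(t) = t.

G(s) has one pole at the origin.
This is a Type 1 system. Kv = lim_{s→0} s·G(s) = 140/90 = 14/9.
e_ss = 1/Kv = 1/(14/9) = 9/14 ≈ 0.6429.

e_ss = 0.6429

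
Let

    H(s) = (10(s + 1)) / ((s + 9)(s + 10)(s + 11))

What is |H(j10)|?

Substitute s = j10: numerator = 10 + j100, denominator = -2010 + j1990.
|H(j10)| = |10 + j100| / |-2010 + j1990| = 100.50 / 2828.5 ≈ 0.03553.

|H(j10)| ≈ 0.03553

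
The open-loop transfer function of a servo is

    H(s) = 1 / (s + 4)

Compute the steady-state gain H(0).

H(0) = 1/4 ≈ 0.2500

Set s = 0: H(0) = (1) / (4) = 1/4.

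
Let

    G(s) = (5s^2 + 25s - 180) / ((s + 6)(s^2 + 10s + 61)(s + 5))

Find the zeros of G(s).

Set the numerator to zero: 5s^2 + 25s - 180 = 0, i.e. 5·(s^2 + 5s - 36) = 0.
Factoring: (s + 9)(s - 4) = 0.

s = -9, 4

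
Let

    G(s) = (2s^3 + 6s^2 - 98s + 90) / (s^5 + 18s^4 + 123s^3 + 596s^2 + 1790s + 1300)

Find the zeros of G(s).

s = 1, -9, 5

Set the numerator to zero: 2s^3 + 6s^2 - 98s + 90 = 0, i.e. 2·(s^3 + 3s^2 - 49s + 45) = 0.
Factoring: (s - 1)(s + 9)(s - 5) = 0.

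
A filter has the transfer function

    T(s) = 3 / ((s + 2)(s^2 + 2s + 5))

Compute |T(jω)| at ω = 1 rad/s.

|T(j1)| = 0.3000

Substitute s = j1: numerator = 3, denominator = 6 + j8.
|T(j1)| = |3| / |6 + j8| = 3 / 10 = 0.3000.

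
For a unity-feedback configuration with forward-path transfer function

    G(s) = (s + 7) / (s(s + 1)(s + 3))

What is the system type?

The denominator has 1 factor of s at the origin (free integrator), so this is a Type 1 system.

Type 1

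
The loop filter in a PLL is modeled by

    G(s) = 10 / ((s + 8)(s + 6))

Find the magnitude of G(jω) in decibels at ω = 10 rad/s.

|G(j10)|_dB ≈ -23.5 dB

Substitute s = j10: numerator = 10, denominator = -52 + j140.
|G(j10)| = |10| / |-52 + j140| = 10 / 149.35 ≈ 0.06696.
In decibels: 20·log₁₀(0.06696) ≈ -23.5 dB.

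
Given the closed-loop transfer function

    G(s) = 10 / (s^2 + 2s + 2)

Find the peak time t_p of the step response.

t_p ≈ 3.142 s

Comparing s^2 + 2s + 2 to s^2 + 2ζωₙs + ωₙ²: ωₙ = √2 ≈ 1.414 rad/s and ζ = 2/(2·√2) ≈ 0.7071.
ζωₙ = 2/2 = 1, so ω_d = ωₙ√(1−ζ²) = √(ωₙ² − (ζωₙ)²) = √(2 − 1²) = √1 = 1 rad/s.
t_p = π/ω_d = π/1 ≈ 3.142 s.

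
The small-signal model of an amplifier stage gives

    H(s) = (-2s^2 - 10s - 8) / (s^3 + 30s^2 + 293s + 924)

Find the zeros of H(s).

s = -4, -1

Set the numerator to zero: -2s^2 - 10s - 8 = 0, i.e. -2·(s^2 + 5s + 4) = 0.
Factoring: (s + 4)(s + 1) = 0.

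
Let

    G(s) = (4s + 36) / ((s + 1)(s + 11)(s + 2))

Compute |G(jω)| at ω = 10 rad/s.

|G(j10)| ≈ 0.03532

Substitute s = j10: numerator = 36 + j40, denominator = -1378 - j650.
|G(j10)| = |36 + j40| / |-1378 - j650| = 53.814 / 1523.6 ≈ 0.03532.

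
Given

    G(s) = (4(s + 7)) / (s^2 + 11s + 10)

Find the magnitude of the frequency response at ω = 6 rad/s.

Substitute s = j6: numerator = 28 + j24, denominator = -26 + j66.
|G(j6)| = |28 + j24| / |-26 + j66| = 36.878 / 70.937 ≈ 0.5199.

|G(j6)| ≈ 0.5199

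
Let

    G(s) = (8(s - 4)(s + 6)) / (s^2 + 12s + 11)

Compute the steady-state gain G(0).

G(0) = -192/11 ≈ -17.45

Set s = 0: G(0) = (-192) / (11) = -192/11.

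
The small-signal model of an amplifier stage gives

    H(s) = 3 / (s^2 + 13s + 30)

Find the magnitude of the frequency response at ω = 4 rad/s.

Substitute s = j4: numerator = 3, denominator = 14 + j52.
|H(j4)| = |3| / |14 + j52| = 3 / 53.852 ≈ 0.05571.

|H(j4)| ≈ 0.05571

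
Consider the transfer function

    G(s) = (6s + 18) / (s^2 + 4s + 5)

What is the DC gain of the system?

Set s = 0: G(0) = (18) / (5) = 18/5.

G(0) = 18/5 ≈ 3.600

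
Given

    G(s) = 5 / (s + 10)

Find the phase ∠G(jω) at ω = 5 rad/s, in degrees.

At s = j5: numerator = 5, denominator = 10 + j5.
∠G = ∠num − ∠den = 0° − (26.565°) = -26.57°.

∠G(j5) ≈ -26.57°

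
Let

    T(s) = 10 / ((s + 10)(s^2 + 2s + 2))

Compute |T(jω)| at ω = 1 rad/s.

Substitute s = j1: numerator = 10, denominator = 8 + j21.
|T(j1)| = |10| / |8 + j21| = 10 / 22.472 ≈ 0.4450.

|T(j1)| ≈ 0.4450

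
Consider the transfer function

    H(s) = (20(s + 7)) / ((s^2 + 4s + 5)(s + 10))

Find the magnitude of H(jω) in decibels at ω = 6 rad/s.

|H(j6)|_dB ≈ -7.89 dB

Substitute s = j6: numerator = 140 + j120, denominator = -454 + j54.
|H(j6)| = |140 + j120| / |-454 + j54| = 184.39 / 457.20 ≈ 0.4033.
In decibels: 20·log₁₀(0.4033) ≈ -7.89 dB.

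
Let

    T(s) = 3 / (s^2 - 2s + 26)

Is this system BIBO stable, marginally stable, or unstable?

unstable

The denominator s^2 - 2s + 26 factors as (s^2 - 2s + 26), giving poles at s = 1 ± 5j.
Since the pole(s) at s = 1 + 5j, 1 - 5j lie in the right half-plane, the system is unstable.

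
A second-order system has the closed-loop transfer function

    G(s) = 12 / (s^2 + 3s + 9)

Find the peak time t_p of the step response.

Comparing s^2 + 3s + 9 to s^2 + 2ζωₙs + ωₙ²: ωₙ = 3 rad/s and ζ = 3/(2·3) = 0.5.
ζωₙ = 3/2 = 1.5, so ω_d = ωₙ√(1−ζ²) = √(ωₙ² − (ζωₙ)²) = √(9 − 1.5²) = √6.75 ≈ 2.598 rad/s.
t_p = π/ω_d = π/2.598 ≈ 1.209 s.

t_p ≈ 1.209 s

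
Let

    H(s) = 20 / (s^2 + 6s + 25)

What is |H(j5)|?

Substitute s = j5: numerator = 20, denominator = j30.
|H(j5)| = |20| / |j30| = 20 / 30 ≈ 0.6667.

|H(j5)| ≈ 0.6667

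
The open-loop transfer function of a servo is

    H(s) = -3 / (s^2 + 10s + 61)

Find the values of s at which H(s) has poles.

The poles are the roots of the denominator s^2 + 10s + 61 = 0.
Using the quadratic formula: s = (-10 ± √(-144))/2 = -5 ± 6j.

s = -5 ± 6j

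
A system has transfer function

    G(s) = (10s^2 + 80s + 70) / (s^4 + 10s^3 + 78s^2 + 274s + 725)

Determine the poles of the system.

The poles are the roots of the denominator s^4 + 10s^3 + 78s^2 + 274s + 725 = 0.
No real roots exist; factor into two real quadratics: (s^2 + 6s + 25)(s^2 + 4s + 29) = 0.
Each quadratic gives a conjugate pair via the quadratic formula.

s = -3 ± 4j, -2 ± 5j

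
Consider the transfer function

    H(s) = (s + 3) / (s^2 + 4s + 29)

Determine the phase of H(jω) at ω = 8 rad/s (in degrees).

At s = j8: numerator = 3 + j8, denominator = -35 + j32.
∠H = ∠num − ∠den = 69.444° − (137.56°) = -68.12°.

∠H(j8) ≈ -68.12°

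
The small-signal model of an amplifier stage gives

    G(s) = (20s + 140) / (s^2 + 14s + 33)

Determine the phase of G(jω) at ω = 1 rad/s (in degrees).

∠G(j1) ≈ -15.50°

At s = j1: numerator = 140 + j20, denominator = 32 + j14.
∠G = ∠num − ∠den = 8.1301° − (23.629°) = -15.50°.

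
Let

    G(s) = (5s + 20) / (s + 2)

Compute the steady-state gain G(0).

G(0) = 10

Set s = 0: G(0) = (20) / (2) = 10.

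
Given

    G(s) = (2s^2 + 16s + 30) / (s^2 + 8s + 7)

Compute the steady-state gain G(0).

G(0) = 30/7 ≈ 4.286

Set s = 0: G(0) = (30) / (7) = 30/7.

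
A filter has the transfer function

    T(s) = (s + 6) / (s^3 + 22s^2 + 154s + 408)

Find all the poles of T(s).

The poles are the roots of the denominator s^3 + 22s^2 + 154s + 408 = 0.
Trying s = -12: the polynomial evaluates to 0, so (s + 12) is a factor.
Dividing out leaves s^2 + 10s + 34 = 0.
The quadratic formula then gives s = -5 ± 3j.

s = -5 + 3j, -5 - 3j, -12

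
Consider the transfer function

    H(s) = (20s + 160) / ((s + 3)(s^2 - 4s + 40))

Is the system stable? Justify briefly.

The poles can be read from the denominator factors: s = -3, 2 ± 6j.
Since the pole(s) at s = 2 ± 6j lie in the right half-plane, the system is unstable.

unstable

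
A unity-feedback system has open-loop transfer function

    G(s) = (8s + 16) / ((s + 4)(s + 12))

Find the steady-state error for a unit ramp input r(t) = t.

G(s) has no poles at the origin.
This is a Type 0 system; Kv = lim_{s→0} s·G(s) = 0, so the steady-state error for a ramp input is infinite.

e_ss = ∞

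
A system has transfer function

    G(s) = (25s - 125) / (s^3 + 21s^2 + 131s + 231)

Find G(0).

Set s = 0: G(0) = (-125) / (231) = -125/231.

G(0) = -125/231 ≈ -0.5411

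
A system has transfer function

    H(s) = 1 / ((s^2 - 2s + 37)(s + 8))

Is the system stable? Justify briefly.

unstable

The poles can be read from the denominator factors: s = 1 + 6j, 1 - 6j, -8.
Since the pole(s) at s = 1 ± 6j lie in the right half-plane, the system is unstable.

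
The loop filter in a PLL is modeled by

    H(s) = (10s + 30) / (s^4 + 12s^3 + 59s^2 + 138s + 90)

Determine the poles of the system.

The poles are the roots of the denominator s^4 + 12s^3 + 59s^2 + 138s + 90 = 0.
Trying s = -5: the polynomial evaluates to 0, so (s + 5) is a factor.
Dividing out leaves s^3 + 7s^2 + 24s + 18 = 0.
This factors further as (s^2 + 6s + 18)(s + 1) = 0.

s = -5, -3 ± 3j, -1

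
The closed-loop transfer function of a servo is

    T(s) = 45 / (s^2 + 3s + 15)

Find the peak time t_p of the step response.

Comparing s^2 + 3s + 15 to s^2 + 2ζωₙs + ωₙ²: ωₙ = √15 ≈ 3.873 rad/s and ζ = 3/(2·√15) ≈ 0.3873.
ζωₙ = 3/2 = 1.5, so ω_d = ωₙ√(1−ζ²) = √(ωₙ² − (ζωₙ)²) = √(15 − 1.5²) = √12.75 ≈ 3.571 rad/s.
t_p = π/ω_d = π/3.571 ≈ 0.8798 s.

t_p ≈ 0.8798 s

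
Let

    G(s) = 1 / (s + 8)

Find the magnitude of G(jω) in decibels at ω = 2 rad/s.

Substitute s = j2: numerator = 1, denominator = 8 + j2.
|G(j2)| = |1| / |8 + j2| = 1 / 8.2462 ≈ 0.1213.
In decibels: 20·log₁₀(0.1213) ≈ -18.3 dB.

|G(j2)|_dB ≈ -18.3 dB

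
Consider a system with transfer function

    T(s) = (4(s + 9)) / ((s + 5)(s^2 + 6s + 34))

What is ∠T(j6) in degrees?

At s = j6: numerator = 36 + j24, denominator = -226 + j168.
∠T = ∠num − ∠den = 33.690° − (143.37°) = -109.7°.

∠T(j6) ≈ -109.7°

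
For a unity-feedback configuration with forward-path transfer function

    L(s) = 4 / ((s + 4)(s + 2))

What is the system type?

The denominator has no factor of s at the origin — no free integrator — so this is a Type 0 system.

Type 0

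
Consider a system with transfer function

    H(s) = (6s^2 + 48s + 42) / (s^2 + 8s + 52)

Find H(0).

Set s = 0: H(0) = (42) / (52) = 21/26.

H(0) = 21/26 ≈ 0.8077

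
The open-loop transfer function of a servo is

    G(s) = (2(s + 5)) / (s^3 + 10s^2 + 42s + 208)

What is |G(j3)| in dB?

Substitute s = j3: numerator = 10 + j6, denominator = 118 + j99.
|G(j3)| = |10 + j6| / |118 + j99| = 11.662 / 154.03 ≈ 0.07571.
In decibels: 20·log₁₀(0.07571) ≈ -22.4 dB.

|G(j3)|_dB ≈ -22.4 dB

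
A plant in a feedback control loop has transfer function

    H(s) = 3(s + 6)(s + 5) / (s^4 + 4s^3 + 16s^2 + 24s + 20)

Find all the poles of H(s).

The poles are the roots of the denominator s^4 + 4s^3 + 16s^2 + 24s + 20 = 0.
No real roots exist; factor into two real quadratics: (s^2 + 2s + 10)(s^2 + 2s + 2) = 0.
Each quadratic gives a conjugate pair via the quadratic formula.

s = -1 ± 3j, -1 ± j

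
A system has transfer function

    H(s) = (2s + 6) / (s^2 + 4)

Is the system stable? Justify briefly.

The denominator s^2 + 4 factors as (s^2 + 4), giving poles at s = 2j, -2j.
Since the simple pole(s) at s = ±2j lie on the jω-axis with none in the right half-plane, the system is marginally stable.

marginally stable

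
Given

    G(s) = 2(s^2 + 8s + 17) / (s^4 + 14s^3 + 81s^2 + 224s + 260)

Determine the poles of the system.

s = -4 ± 2j, -3 ± 2j

The poles are the roots of the denominator s^4 + 14s^3 + 81s^2 + 224s + 260 = 0.
No real roots exist; factor into two real quadratics: (s^2 + 8s + 20)(s^2 + 6s + 13) = 0.
Each quadratic gives a conjugate pair via the quadratic formula.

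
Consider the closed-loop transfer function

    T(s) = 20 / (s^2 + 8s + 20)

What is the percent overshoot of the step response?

Comparing s^2 + 8s + 20 to s^2 + 2ζωₙs + ωₙ²: ωₙ = √20 ≈ 4.472 rad/s and ζ = 8/(2·√20) ≈ 0.8944.
%OS = 100·exp(−πζ/√(1−ζ²)) = 100·exp(−π·0.8944/√(1−0.8944²)) ≈ 0.187%.

%OS ≈ 0.187%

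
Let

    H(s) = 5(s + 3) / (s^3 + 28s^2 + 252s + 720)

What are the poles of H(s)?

s = -10, -6, -12

The poles are the roots of the denominator s^3 + 28s^2 + 252s + 720 = 0.
Trying s = -10: the polynomial evaluates to 0, so (s + 10) is a factor.
Dividing out leaves s^2 + 18s + 72 = 0.
Factoring the quadratic: (s + 6)(s + 12) = 0.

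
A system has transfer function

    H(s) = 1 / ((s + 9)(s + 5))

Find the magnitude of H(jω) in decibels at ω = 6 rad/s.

Substitute s = j6: numerator = 1, denominator = 9 + j84.
|H(j6)| = |1| / |9 + j84| = 1 / 84.481 ≈ 0.01184.
In decibels: 20·log₁₀(0.01184) ≈ -38.5 dB.

|H(j6)|_dB ≈ -38.5 dB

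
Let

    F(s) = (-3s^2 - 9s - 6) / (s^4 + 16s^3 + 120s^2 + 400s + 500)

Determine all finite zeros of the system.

Set the numerator to zero: -3s^2 - 9s - 6 = 0, i.e. -3·(s^2 + 3s + 2) = 0.
Factoring: (s + 2)(s + 1) = 0.

s = -2, -1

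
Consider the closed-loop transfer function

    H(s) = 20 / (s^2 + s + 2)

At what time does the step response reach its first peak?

Comparing s^2 + s + 2 to s^2 + 2ζωₙs + ωₙ²: ωₙ = √2 ≈ 1.414 rad/s and ζ = 1/(2·√2) ≈ 0.3536.
ζωₙ = 1/2 = 0.5, so ω_d = ωₙ√(1−ζ²) = √(ωₙ² − (ζωₙ)²) = √(2 − 0.5²) = √1.75 ≈ 1.323 rad/s.
t_p = π/ω_d = π/1.323 ≈ 2.375 s.

t_p ≈ 2.375 s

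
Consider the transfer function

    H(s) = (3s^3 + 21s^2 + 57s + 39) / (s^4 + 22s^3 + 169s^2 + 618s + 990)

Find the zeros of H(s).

s = -3 ± 2j, -1

Set the numerator to zero: 3s^3 + 21s^2 + 57s + 39 = 0, i.e. 3·(s^3 + 7s^2 + 19s + 13) = 0.
Factoring: (s^2 + 6s + 13)(s + 1) = 0.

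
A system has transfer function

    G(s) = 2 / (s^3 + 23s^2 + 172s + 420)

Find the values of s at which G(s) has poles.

The poles are the roots of the denominator s^3 + 23s^2 + 172s + 420 = 0.
Trying s = -6: the polynomial evaluates to 0, so (s + 6) is a factor.
Dividing out leaves s^2 + 17s + 70 = 0.
Factoring the quadratic: (s + 7)(s + 10) = 0.

s = -6, -7, -10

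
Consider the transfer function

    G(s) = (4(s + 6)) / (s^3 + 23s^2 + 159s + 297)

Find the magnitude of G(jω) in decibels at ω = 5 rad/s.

|G(j5)|_dB ≈ -27.3 dB

Substitute s = j5: numerator = 24 + j20, denominator = -278 + j670.
|G(j5)| = |24 + j20| / |-278 + j670| = 31.241 / 725.39 ≈ 0.04307.
In decibels: 20·log₁₀(0.04307) ≈ -27.3 dB.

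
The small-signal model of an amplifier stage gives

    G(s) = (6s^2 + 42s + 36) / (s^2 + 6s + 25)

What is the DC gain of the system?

Set s = 0: G(0) = (36) / (25) = 36/25.

G(0) = 36/25 ≈ 1.440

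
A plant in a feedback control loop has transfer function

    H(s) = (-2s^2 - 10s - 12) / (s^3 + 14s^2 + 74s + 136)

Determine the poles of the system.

s = -5 + 3j, -5 - 3j, -4

The poles are the roots of the denominator s^3 + 14s^2 + 74s + 136 = 0.
Trying s = -4: the polynomial evaluates to 0, so (s + 4) is a factor.
Dividing out leaves s^2 + 10s + 34 = 0.
The quadratic formula then gives s = -5 ± 3j.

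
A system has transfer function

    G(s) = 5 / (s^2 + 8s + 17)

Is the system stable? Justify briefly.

stable

The denominator s^2 + 8s + 17 factors as (s^2 + 8s + 17), giving poles at s = -4 + j, -4 - j.
Since all poles lie strictly in the left half-plane, the system is stable.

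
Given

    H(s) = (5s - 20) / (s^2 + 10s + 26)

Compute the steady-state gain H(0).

H(0) = -10/13 ≈ -0.7692

Set s = 0: H(0) = (-20) / (26) = -10/13.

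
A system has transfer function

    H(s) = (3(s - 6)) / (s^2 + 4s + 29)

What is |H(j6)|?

|H(j6)| ≈ 1.018

Substitute s = j6: numerator = -18 + j18, denominator = -7 + j24.
|H(j6)| = |-18 + j18| / |-7 + j24| = 25.456 / 25 ≈ 1.018.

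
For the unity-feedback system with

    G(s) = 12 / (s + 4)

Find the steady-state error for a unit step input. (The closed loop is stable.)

e_ss = 0.2500

G(s) has no poles at the origin.
This is a Type 0 system. Kp = lim_{s→0} G(s) = 12/4 = 3.
e_ss = 1/(1 + Kp) = 1/(1 + 3) = 1/4 ≈ 0.2500.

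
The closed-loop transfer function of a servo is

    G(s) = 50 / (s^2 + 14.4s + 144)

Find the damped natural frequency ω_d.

Comparing s^2 + 14.4s + 144 to s^2 + 2ζωₙs + ωₙ²: ωₙ = 12 rad/s and ζ = 14.4/(2·12) = 0.6.
ζωₙ = 14.4/2 = 7.2, so ω_d = ωₙ√(1−ζ²) = √(ωₙ² − (ζωₙ)²) = √(144 − 7.2²) = √92.16 = 9.600 rad/s.

ω_d = 9.600 rad/s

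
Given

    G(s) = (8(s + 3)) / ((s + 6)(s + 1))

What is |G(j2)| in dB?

|G(j2)|_dB ≈ 6.19 dB

Substitute s = j2: numerator = 24 + j16, denominator = 2 + j14.
|G(j2)| = |24 + j16| / |2 + j14| = 28.844 / 14.142 ≈ 2.040.
In decibels: 20·log₁₀(2.040) ≈ 6.19 dB.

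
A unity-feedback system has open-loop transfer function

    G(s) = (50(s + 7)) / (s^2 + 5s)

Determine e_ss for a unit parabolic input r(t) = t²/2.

G(s) has one pole at the origin.
This is a Type 1 system; Ka = lim_{s→0} s^2·G(s) = 0, so the steady-state error for a parabola input is infinite.

e_ss = ∞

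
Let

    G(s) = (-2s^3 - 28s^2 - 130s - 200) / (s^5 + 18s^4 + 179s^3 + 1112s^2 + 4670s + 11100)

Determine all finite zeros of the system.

s = -5, -4, -5

Set the numerator to zero: -2s^3 - 28s^2 - 130s - 200 = 0, i.e. -2·(s^3 + 14s^2 + 65s + 100) = 0.
Factoring: (s + 5)^2(s + 4) = 0.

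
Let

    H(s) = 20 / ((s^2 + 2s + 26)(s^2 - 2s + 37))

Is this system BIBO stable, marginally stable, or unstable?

The poles can be read from the denominator factors: s = -1 + 5j, -1 - 5j, 1 + 6j, 1 - 6j.
Since the pole(s) at s = 1 + 6j, 1 - 6j lie in the right half-plane, the system is unstable.

unstable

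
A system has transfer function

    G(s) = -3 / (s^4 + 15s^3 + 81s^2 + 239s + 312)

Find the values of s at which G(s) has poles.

s = -2 ± 3j, -3, -8

The poles are the roots of the denominator s^4 + 15s^3 + 81s^2 + 239s + 312 = 0.
Trying s = -3: the polynomial evaluates to 0, so (s + 3) is a factor.
Dividing out leaves s^3 + 12s^2 + 45s + 104 = 0.
This factors further as (s^2 + 4s + 13)(s + 8) = 0.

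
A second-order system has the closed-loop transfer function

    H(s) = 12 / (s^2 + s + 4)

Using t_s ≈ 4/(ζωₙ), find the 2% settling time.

Comparing s^2 + s + 4 to s^2 + 2ζωₙs + ωₙ²: ωₙ = 2 rad/s and ζ = 1/(2·2) = 0.25.
ζωₙ = 1/2 = 0.5, so t_s ≈ 4/(ζωₙ) = 4/0.5 = 8 s.

t_s ≈ 8 s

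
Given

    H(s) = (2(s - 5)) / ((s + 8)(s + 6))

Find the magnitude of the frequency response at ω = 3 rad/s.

|H(j3)| ≈ 0.2035

Substitute s = j3: numerator = -10 + j6, denominator = 39 + j42.
|H(j3)| = |-10 + j6| / |39 + j42| = 11.662 / 57.315 ≈ 0.2035.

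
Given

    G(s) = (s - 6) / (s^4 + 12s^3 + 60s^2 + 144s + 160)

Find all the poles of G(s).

s = -2 ± 2j, -4 ± 2j

The poles are the roots of the denominator s^4 + 12s^3 + 60s^2 + 144s + 160 = 0.
No real roots exist; factor into two real quadratics: (s^2 + 4s + 8)(s^2 + 8s + 20) = 0.
Each quadratic gives a conjugate pair via the quadratic formula.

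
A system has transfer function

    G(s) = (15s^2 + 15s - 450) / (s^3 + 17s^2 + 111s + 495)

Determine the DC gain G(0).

G(0) = -10/11 ≈ -0.9091

Set s = 0: G(0) = (-450) / (495) = -10/11.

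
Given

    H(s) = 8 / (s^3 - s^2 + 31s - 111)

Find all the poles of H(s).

s = -1 ± 6j, 3

The poles are the roots of the denominator s^3 - s^2 + 31s - 111 = 0.
Trying s = 3: the polynomial evaluates to 0, so (s - 3) is a factor.
Dividing out leaves s^2 + 2s + 37 = 0.
The quadratic formula then gives s = -1 ± 6j.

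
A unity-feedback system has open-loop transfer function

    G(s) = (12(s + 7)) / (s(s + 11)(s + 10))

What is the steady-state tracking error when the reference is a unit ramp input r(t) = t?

e_ss = 1.310

G(s) has one pole at the origin.
This is a Type 1 system. Kv = lim_{s→0} s·G(s) = 84/110 = 42/55.
e_ss = 1/Kv = 1/(42/55) = 55/42 ≈ 1.310.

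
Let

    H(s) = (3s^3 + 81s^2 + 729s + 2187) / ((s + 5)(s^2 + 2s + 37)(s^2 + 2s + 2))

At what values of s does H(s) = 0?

Set the numerator to zero: 3s^3 + 81s^2 + 729s + 2187 = 0, i.e. 3·(s^3 + 27s^2 + 243s + 729) = 0.
Factoring: (s + 9)^3 = 0.

s = -9, -9, -9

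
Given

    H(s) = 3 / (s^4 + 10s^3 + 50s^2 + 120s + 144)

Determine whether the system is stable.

stable

The denominator s^4 + 10s^3 + 50s^2 + 120s + 144 factors as (s^2 + 6s + 18)(s^2 + 4s + 8), giving poles at s = -3 ± 3j, -2 ± 2j.
Since all poles lie strictly in the left half-plane, the system is stable.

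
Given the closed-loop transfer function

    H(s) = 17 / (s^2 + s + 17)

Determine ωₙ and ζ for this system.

ωₙ ≈ 4.123 rad/s, ζ ≈ 0.1213

Compare the denominator to the standard form s^2 + 2ζωₙs + ωₙ².
ωₙ² = 17, so ωₙ = √17 ≈ 4.123 rad/s.
2ζωₙ = 1, so ζ = 1/(2·√17) ≈ 0.1213.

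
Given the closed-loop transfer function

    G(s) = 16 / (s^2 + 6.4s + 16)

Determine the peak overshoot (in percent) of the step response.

Comparing s^2 + 6.4s + 16 to s^2 + 2ζωₙs + ωₙ²: ωₙ = 4 rad/s and ζ = 6.4/(2·4) = 0.8.
%OS = 100·exp(−πζ/√(1−ζ²)) = 100·exp(−π·0.8/√(1−0.8²)) ≈ 1.52%.

%OS ≈ 1.52%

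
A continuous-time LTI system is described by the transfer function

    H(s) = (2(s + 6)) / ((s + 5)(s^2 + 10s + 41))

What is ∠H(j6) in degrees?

At s = j6: numerator = 12 + j12, denominator = -335 + j330.
∠H = ∠num − ∠den = 45° − (135.43°) = -90.43°.

∠H(j6) ≈ -90.43°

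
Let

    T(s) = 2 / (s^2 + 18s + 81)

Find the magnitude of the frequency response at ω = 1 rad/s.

Substitute s = j1: numerator = 2, denominator = 80 + j18.
|T(j1)| = |2| / |80 + j18| = 2 / 82 ≈ 0.02439.

|T(j1)| ≈ 0.02439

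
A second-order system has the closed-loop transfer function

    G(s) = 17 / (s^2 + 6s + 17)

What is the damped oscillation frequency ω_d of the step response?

Comparing s^2 + 6s + 17 to s^2 + 2ζωₙs + ωₙ²: ωₙ = √17 ≈ 4.123 rad/s and ζ = 6/(2·√17) ≈ 0.7276.
ζωₙ = 6/2 = 3, so ω_d = ωₙ√(1−ζ²) = √(ωₙ² − (ζωₙ)²) = √(17 − 3²) = √8 ≈ 2.828 rad/s.

ω_d ≈ 2.828 rad/s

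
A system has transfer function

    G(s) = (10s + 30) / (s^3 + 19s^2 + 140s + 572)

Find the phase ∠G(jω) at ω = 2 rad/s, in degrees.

∠G(j2) ≈ 4.950°

At s = j2: numerator = 30 + j20, denominator = 496 + j272.
∠G = ∠num − ∠den = 33.690° − (28.740°) = 4.950°.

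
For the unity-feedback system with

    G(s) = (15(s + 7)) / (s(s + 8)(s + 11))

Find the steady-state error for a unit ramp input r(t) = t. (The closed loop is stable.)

e_ss = 0.8381

G(s) has one pole at the origin.
This is a Type 1 system. Kv = lim_{s→0} s·G(s) = 105/88.
e_ss = 1/Kv = 1/(105/88) = 88/105 ≈ 0.8381.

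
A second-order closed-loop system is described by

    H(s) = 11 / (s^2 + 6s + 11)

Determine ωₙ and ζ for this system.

ωₙ ≈ 3.317 rad/s, ζ ≈ 0.9045

Compare the denominator to the standard form s^2 + 2ζωₙs + ωₙ².
ωₙ² = 11, so ωₙ = √11 ≈ 3.317 rad/s.
2ζωₙ = 6, so ζ = 6/(2·√11) ≈ 0.9045.
With ζ = 0.9045 the response is underdamped.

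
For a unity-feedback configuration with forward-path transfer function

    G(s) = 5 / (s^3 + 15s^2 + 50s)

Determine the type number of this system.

Type 1

Factor s from the denominator: s^3 + 15s^2 + 50s = s·(s^2 + 15s + 50).
There is 1 pole at the origin, so the system is Type 1.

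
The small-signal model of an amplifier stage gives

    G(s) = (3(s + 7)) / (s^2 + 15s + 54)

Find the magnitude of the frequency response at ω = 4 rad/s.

|G(j4)| ≈ 0.3406

Substitute s = j4: numerator = 21 + j12, denominator = 38 + j60.
|G(j4)| = |21 + j12| / |38 + j60| = 24.187 / 71.021 ≈ 0.3406.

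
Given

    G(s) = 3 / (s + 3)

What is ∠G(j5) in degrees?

∠G(j5) ≈ -59.04°

At s = j5: numerator = 3, denominator = 3 + j5.
∠G = ∠num − ∠den = 0° − (59.036°) = -59.04°.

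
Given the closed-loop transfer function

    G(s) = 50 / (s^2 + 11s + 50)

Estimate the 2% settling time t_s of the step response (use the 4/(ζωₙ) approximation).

t_s ≈ 0.7273 s

Comparing s^2 + 11s + 50 to s^2 + 2ζωₙs + ωₙ²: ωₙ = √50 ≈ 7.071 rad/s and ζ = 11/(2·√50) ≈ 0.7778.
ζωₙ = 11/2 = 5.5, so t_s ≈ 4/(ζωₙ) = 4/5.5 ≈ 0.7273 s.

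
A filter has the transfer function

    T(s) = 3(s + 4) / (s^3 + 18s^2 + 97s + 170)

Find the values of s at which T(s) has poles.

s = -4 + j, -4 - j, -10

The poles are the roots of the denominator s^3 + 18s^2 + 97s + 170 = 0.
Trying s = -10: the polynomial evaluates to 0, so (s + 10) is a factor.
Dividing out leaves s^2 + 8s + 17 = 0.
The quadratic formula then gives s = -4 ± 1j.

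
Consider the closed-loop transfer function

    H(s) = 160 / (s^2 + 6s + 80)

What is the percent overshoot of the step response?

%OS ≈ 32.7%

Comparing s^2 + 6s + 80 to s^2 + 2ζωₙs + ωₙ²: ωₙ = √80 ≈ 8.944 rad/s and ζ = 6/(2·√80) ≈ 0.3354.
%OS = 100·exp(−πζ/√(1−ζ²)) = 100·exp(−π·0.3354/√(1−0.3354²)) ≈ 32.7%.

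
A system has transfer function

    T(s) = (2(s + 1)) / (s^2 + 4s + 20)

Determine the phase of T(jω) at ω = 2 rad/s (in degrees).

∠T(j2) ≈ 36.87°

At s = j2: numerator = 2 + j4, denominator = 16 + j8.
∠T = ∠num − ∠den = 63.435° − (26.565°) = 36.87°.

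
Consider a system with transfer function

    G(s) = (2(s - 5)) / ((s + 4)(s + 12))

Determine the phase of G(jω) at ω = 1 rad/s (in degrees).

∠G(j1) ≈ 149.9°

At s = j1: numerator = -10 + j2, denominator = 47 + j16.
∠G = ∠num − ∠den = 168.69° − (18.800°) = 149.9°.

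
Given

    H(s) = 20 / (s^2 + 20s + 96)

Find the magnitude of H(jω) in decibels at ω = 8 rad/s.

Substitute s = j8: numerator = 20, denominator = 32 + j160.
|H(j8)| = |20| / |32 + j160| = 20 / 163.17 ≈ 0.1226.
In decibels: 20·log₁₀(0.1226) ≈ -18.2 dB.

|H(j8)|_dB ≈ -18.2 dB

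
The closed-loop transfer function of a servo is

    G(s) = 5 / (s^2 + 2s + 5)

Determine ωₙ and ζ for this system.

Compare the denominator to the standard form s^2 + 2ζωₙs + ωₙ².
ωₙ² = 5, so ωₙ = √5 ≈ 2.236 rad/s.
2ζωₙ = 2, so ζ = 2/(2·√5) ≈ 0.4472.
With ζ = 0.4472 the response is underdamped.

ωₙ ≈ 2.236 rad/s, ζ ≈ 0.4472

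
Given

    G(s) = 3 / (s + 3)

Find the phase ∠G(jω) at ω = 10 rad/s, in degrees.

At s = j10: numerator = 3, denominator = 3 + j10.
∠G = ∠num − ∠den = 0° − (73.301°) = -73.30°.

∠G(j10) ≈ -73.30°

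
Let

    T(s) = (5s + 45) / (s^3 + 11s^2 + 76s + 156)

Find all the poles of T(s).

s = -4 ± 6j, -3

The poles are the roots of the denominator s^3 + 11s^2 + 76s + 156 = 0.
Trying s = -3: the polynomial evaluates to 0, so (s + 3) is a factor.
Dividing out leaves s^2 + 8s + 52 = 0.
The quadratic formula then gives s = -4 ± 6j.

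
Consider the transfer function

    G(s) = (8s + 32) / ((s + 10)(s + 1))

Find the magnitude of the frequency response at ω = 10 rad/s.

|G(j10)| ≈ 0.6062

Substitute s = j10: numerator = 32 + j80, denominator = -90 + j110.
|G(j10)| = |32 + j80| / |-90 + j110| = 86.163 / 142.13 ≈ 0.6062.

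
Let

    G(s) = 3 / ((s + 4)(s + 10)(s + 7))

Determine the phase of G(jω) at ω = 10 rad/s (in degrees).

∠G(j10) ≈ -168.2°

At s = j10: numerator = 3, denominator = -1820 + j380.
∠G = ∠num − ∠den = 0° − (168.21°) = -168.2°.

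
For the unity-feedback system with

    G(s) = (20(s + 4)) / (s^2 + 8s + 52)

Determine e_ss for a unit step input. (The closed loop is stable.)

G(s) has no poles at the origin.
This is a Type 0 system. Kp = lim_{s→0} G(s) = 80/52 = 20/13.
e_ss = 1/(1 + Kp) = 1/(1 + 20/13) = 13/33 ≈ 0.3939.

e_ss = 0.3939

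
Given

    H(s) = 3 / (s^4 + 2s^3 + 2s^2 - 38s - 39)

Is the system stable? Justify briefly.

The denominator s^4 + 2s^3 + 2s^2 - 38s - 39 factors as (s - 3)(s + 1)(s^2 + 4s + 13), giving poles at s = 3, -1, -2 ± 3j.
Since the pole(s) at s = 3 lie in the right half-plane, the system is unstable.

unstable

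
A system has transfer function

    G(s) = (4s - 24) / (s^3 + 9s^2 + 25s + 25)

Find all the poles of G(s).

s = -2 ± j, -5

The poles are the roots of the denominator s^3 + 9s^2 + 25s + 25 = 0.
Trying s = -5: the polynomial evaluates to 0, so (s + 5) is a factor.
Dividing out leaves s^2 + 4s + 5 = 0.
The quadratic formula then gives s = -2 ± 1j.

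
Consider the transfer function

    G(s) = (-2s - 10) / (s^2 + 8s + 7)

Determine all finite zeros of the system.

Set the numerator to zero: -2s - 10 = 0, i.e. -2·(s + 5) = 0.
So s = -5.

s = -5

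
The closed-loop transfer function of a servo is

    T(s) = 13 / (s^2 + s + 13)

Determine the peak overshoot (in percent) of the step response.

Comparing s^2 + s + 13 to s^2 + 2ζωₙs + ωₙ²: ωₙ = √13 ≈ 3.606 rad/s and ζ = 1/(2·√13) ≈ 0.1387.
%OS = 100·exp(−πζ/√(1−ζ²)) = 100·exp(−π·0.1387/√(1−0.1387²)) ≈ 64.4%.

%OS ≈ 64.4%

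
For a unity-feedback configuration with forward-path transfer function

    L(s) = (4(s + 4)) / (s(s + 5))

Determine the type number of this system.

The denominator has 1 factor of s at the origin (free integrator), so this is a Type 1 system.

Type 1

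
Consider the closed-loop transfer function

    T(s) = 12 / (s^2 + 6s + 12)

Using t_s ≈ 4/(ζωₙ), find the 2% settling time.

Comparing s^2 + 6s + 12 to s^2 + 2ζωₙs + ωₙ²: ωₙ = √12 ≈ 3.464 rad/s and ζ = 6/(2·√12) ≈ 0.8660.
ζωₙ = 6/2 = 3, so t_s ≈ 4/(ζωₙ) = 4/3 ≈ 1.333 s.

t_s ≈ 1.333 s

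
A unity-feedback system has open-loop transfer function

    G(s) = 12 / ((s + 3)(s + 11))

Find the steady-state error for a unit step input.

e_ss = 0.7333

G(s) has no poles at the origin.
This is a Type 0 system. Kp = lim_{s→0} G(s) = 12/33 = 4/11.
e_ss = 1/(1 + Kp) = 1/(1 + 4/11) = 11/15 ≈ 0.7333.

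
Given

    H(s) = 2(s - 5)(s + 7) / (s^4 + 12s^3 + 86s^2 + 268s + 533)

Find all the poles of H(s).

The poles are the roots of the denominator s^4 + 12s^3 + 86s^2 + 268s + 533 = 0.
No real roots exist; factor into two real quadratics: (s^2 + 4s + 13)(s^2 + 8s + 41) = 0.
Each quadratic gives a conjugate pair via the quadratic formula.

s = -2 + 3j, -2 - 3j, -4 + 5j, -4 - 5j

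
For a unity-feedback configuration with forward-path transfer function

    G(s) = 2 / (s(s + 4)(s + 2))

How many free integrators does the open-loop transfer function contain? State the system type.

Type 1

The denominator has 1 factor of s at the origin (free integrator), so this is a Type 1 system.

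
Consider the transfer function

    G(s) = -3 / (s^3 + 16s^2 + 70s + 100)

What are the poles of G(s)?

The poles are the roots of the denominator s^3 + 16s^2 + 70s + 100 = 0.
Trying s = -10: the polynomial evaluates to 0, so (s + 10) is a factor.
Dividing out leaves s^2 + 6s + 10 = 0.
The quadratic formula then gives s = -3 ± 1j.

s = -3 + j, -3 - j, -10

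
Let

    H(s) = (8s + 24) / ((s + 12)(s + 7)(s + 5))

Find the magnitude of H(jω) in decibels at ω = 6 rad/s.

|H(j6)|_dB ≈ -25.1 dB

Substitute s = j6: numerator = 24 + j48, denominator = -444 + j858.
|H(j6)| = |24 + j48| / |-444 + j858| = 53.666 / 966.07 ≈ 0.05555.
In decibels: 20·log₁₀(0.05555) ≈ -25.1 dB.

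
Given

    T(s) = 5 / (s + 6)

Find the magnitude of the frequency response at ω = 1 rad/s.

|T(j1)| ≈ 0.8220

Substitute s = j1: numerator = 5, denominator = 6 + j1.
|T(j1)| = |5| / |6 + j1| = 5 / 6.0828 ≈ 0.8220.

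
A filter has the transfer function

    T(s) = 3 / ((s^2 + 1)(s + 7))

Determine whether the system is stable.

The poles can be read from the denominator factors: s = j, -j, -7.
Since the simple pole(s) at s = ±j lie on the jω-axis with none in the right half-plane, the system is marginally stable.

marginally stable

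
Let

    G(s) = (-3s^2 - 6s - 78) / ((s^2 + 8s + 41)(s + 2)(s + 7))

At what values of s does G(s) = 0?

Set the numerator to zero: -3s^2 - 6s - 78 = 0, i.e. -3·(s^2 + 2s + 26) = 0.
Factoring: (s^2 + 2s + 26) = 0.

s = -1 ± 5j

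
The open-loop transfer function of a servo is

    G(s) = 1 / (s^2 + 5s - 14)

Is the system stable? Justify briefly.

unstable

The denominator s^2 + 5s - 14 factors as (s - 2)(s + 7), giving poles at s = 2, -7.
Since the pole(s) at s = 2 lie in the right half-plane, the system is unstable.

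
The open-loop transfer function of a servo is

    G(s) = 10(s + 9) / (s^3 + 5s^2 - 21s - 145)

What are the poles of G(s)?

s = -5 ± 2j, 5

The poles are the roots of the denominator s^3 + 5s^2 - 21s - 145 = 0.
Trying s = 5: the polynomial evaluates to 0, so (s - 5) is a factor.
Dividing out leaves s^2 + 10s + 29 = 0.
The quadratic formula then gives s = -5 ± 2j.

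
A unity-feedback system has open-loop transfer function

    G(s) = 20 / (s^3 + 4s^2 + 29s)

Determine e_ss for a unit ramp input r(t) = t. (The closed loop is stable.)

G(s) has one pole at the origin.
This is a Type 1 system. Kv = lim_{s→0} s·G(s) = 20/29.
e_ss = 1/Kv = 1/(20/29) = 29/20 ≈ 1.450.

e_ss = 1.450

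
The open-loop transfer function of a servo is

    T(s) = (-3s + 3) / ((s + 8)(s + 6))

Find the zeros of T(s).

s = 1

Set the numerator to zero: -3s + 3 = 0, i.e. -3·(s - 1) = 0.
So s = 1.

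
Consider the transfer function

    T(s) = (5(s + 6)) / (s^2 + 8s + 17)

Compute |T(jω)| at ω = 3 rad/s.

Substitute s = j3: numerator = 30 + j15, denominator = 8 + j24.
|T(j3)| = |30 + j15| / |8 + j24| = 33.541 / 25.298 ≈ 1.326.

|T(j3)| ≈ 1.326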